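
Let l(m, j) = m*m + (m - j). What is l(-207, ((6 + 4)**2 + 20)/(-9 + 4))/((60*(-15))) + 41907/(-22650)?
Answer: -557834/11325 ≈ -49.257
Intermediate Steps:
l(m, j) = m + m**2 - j (l(m, j) = m**2 + (m - j) = m + m**2 - j)
l(-207, ((6 + 4)**2 + 20)/(-9 + 4))/((60*(-15))) + 41907/(-22650) = (-207 + (-207)**2 - ((6 + 4)**2 + 20)/(-9 + 4))/((60*(-15))) + 41907/(-22650) = (-207 + 42849 - (10**2 + 20)/(-5))/(-900) + 41907*(-1/22650) = (-207 + 42849 - (100 + 20)*(-1)/5)*(-1/900) - 13969/7550 = (-207 + 42849 - 120*(-1)/5)*(-1/900) - 13969/7550 = (-207 + 42849 - 1*(-24))*(-1/900) - 13969/7550 = (-207 + 42849 + 24)*(-1/900) - 13969/7550 = 42666*(-1/900) - 13969/7550 = -7111/150 - 13969/7550 = -557834/11325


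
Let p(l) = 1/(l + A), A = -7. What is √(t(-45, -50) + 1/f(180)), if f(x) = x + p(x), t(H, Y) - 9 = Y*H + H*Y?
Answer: √4372661708822/31141 ≈ 67.149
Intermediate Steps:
t(H, Y) = 9 + 2*H*Y (t(H, Y) = 9 + (Y*H + H*Y) = 9 + (H*Y + H*Y) = 9 + 2*H*Y)
p(l) = 1/(-7 + l) (p(l) = 1/(l - 7) = 1/(-7 + l))
f(x) = x + 1/(-7 + x)
√(t(-45, -50) + 1/f(180)) = √((9 + 2*(-45)*(-50)) + 1/((1 + 180*(-7 + 180))/(-7 + 180))) = √((9 + 4500) + 1/((1 + 180*173)/173)) = √(4509 + 1/((1 + 31140)/173)) = √(4509 + 1/((1/173)*31141)) = √(4509 + 1/(31141/173)) = √(4509 + 173/31141) = √(140414942/31141) = √4372661708822/31141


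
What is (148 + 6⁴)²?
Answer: 2085136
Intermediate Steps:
(148 + 6⁴)² = (148 + 1296)² = 1444² = 2085136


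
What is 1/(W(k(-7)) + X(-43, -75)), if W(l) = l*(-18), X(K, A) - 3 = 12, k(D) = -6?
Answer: 1/123 ≈ 0.0081301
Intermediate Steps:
X(K, A) = 15 (X(K, A) = 3 + 12 = 15)
W(l) = -18*l
1/(W(k(-7)) + X(-43, -75)) = 1/(-18*(-6) + 15) = 1/(108 + 15) = 1/123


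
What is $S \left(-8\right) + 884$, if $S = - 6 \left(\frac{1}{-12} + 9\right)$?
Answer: $1312$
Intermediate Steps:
$S = - \frac{107}{2}$ ($S = - 6 \left(- \frac{1}{12} + 9\right) = \left(-6\right) \frac{107}{12} = - \frac{107}{2} \approx -53.5$)
$S \left(-8\right) + 884 = \left(- \frac{107}{2}\right) \left(-8\right) + 884 = 428 + 884 = 1312$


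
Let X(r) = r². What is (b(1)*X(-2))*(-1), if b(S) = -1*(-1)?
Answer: -4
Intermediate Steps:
b(S) = 1
(b(1)*X(-2))*(-1) = (1*(-2)²)*(-1) = (1*4)*(-1) = 4*(-1) = -4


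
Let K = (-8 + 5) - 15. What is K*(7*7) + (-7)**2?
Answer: -833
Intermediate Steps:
K = -18 (K = -3 - 15 = -18)
K*(7*7) + (-7)**2 = -126*7 + (-7)**2 = -18*49 + 49 = -882 + 49 = -833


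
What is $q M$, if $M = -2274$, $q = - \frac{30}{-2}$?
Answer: $-34110$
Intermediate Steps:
$q = 15$ ($q = \left(-30\right) \left(- \frac{1}{2}\right) = 15$)
$q M = 15 \left(-2274\right) = -34110$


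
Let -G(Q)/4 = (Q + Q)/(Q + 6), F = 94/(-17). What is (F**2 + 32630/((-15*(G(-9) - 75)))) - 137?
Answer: -7248815/85833 ≈ -84.453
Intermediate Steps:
F = -94/17 (F = 94*(-1/17) = -94/17 ≈ -5.5294)
G(Q) = -8*Q/(6 + Q) (G(Q) = -4*(Q + Q)/(Q + 6) = -4*2*Q/(6 + Q) = -8*Q/(6 + Q))
(F**2 + 32630/((-15*(G(-9) - 75)))) - 137 = ((-94/17)**2 + 32630/((-15*(-8*(-9)/(6 - 9) - 75)))) - 137 = (8836/289 + 32630/((-15*(-8*(-9)/(-3) - 75)))) - 137 = (8836/289 + 32630/((-15*(-8*(-9)*(-1/3) - 75)))) - 137 = (8836/289 + 32630/((-15*(-24 - 75)))) - 137 = (8836/289 + 32630/((-15*(-99)))) - 137 = (8836/289 + 32630/1485) - 137 = (8836/289 + 32630*(1/1485)) - 137 = (8836/289 + 6526/297) - 137 = 4510306/85833 - 137 = -7248815/85833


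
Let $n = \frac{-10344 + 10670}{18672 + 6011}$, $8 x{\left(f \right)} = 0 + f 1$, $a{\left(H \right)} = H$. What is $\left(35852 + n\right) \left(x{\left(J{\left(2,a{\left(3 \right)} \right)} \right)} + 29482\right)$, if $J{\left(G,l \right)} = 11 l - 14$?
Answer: $\frac{104367050103375}{98732} \approx 1.0571 \cdot 10^{9}$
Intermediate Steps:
$J{\left(G,l \right)} = -14 + 11 l$
$x{\left(f \right)} = \frac{f}{8}$ ($x{\left(f \right)} = \frac{0 + f 1}{8} = \frac{0 + f}{8} = \frac{f}{8}$)
$n = \frac{326}{24683} \approx 0.013207$
$\left(35852 + n\right) \left(x{\left(J{\left(2,a{\left(3 \right)} \right)} \right)} + 29482\right) = \left(35852 + \frac{326}{24683}\right) \left(\frac{-14 + 11 \cdot 3}{8} + 29482\right) = \frac{884935242 \left(\frac{-14 + 33}{8} + 29482\right)}{24683} = \frac{884935242 \left(\frac{1}{8} \cdot 19 + 29482\right)}{24683} = \frac{884935242 \left(\frac{19}{8} + 29482\right)}{24683} = \frac{884935242}{24683} \cdot \frac{235875}{8} = \frac{104367050103375}{98732}$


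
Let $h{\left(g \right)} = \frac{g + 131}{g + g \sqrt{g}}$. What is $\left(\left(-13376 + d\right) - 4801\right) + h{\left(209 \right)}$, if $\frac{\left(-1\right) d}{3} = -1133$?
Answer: $- \frac{160607389}{10868} + \frac{85 \sqrt{209}}{10868} \approx -14778.0$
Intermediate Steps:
$d = 3399$ ($d = \left(-3\right) \left(-1133\right) = 3399$)
$h{\left(g \right)} = \frac{131 + g}{g + g^{\frac{3}{2}}}$
$\left(\left(-13376 + d\right) - 4801\right) + h{\left(209 \right)} = \left(\left(-13376 + 3399\right) - 4801\right) + \frac{131 + 209}{209 + 209^{\frac{3}{2}}} = \left(-9977 - 4801\right) + \frac{1}{209 + 209 \sqrt{209}} \cdot 340 = -14778 + \frac{340}{209 + 209 \sqrt{209}}$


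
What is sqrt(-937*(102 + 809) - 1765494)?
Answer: I*sqrt(2619101) ≈ 1618.4*I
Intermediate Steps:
sqrt(-937*(102 + 809) - 1765494) = sqrt(-937*911 - 1765494) = sqrt(-853607 - 1765494) = sqrt(-2619101) = I*sqrt(2619101)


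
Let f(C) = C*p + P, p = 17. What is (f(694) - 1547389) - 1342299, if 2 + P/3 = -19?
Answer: -2877953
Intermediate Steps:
P = -63 (P = -6 + 3*(-19) = -6 - 57 = -63)
f(C) = -63 + 17*C (f(C) = C*17 - 63 = 17*C - 63 = -63 + 17*C)
(f(694) - 1547389) - 1342299 = ((-63 + 17*694) - 1547389) - 1342299 = ((-63 + 11798) - 1547389) - 1342299 = (11735 - 1547389) - 1342299 = -1535654 - 1342299 = -2877953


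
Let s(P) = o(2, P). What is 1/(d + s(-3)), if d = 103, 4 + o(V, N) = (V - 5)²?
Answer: 1/108 ≈ 0.0092593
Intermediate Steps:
o(V, N) = -4 + (-5 + V)² (o(V, N) = -4 + (V - 5)² = -4 + (-5 + V)²)
s(P) = 5 (s(P) = -4 + (-5 + 2)² = -4 + (-3)² = -4 + 9 = 5)
1/(d + s(-3)) = 1/(103 + 5) = 1/108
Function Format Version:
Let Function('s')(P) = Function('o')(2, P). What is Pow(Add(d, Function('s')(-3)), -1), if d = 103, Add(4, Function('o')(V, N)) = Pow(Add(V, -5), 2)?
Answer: Rational(1, 108) ≈ 0.0092593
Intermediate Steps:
Function('o')(V, N) = Add(-4, Pow(Add(-5, V), 2)) (Function('o')(V, N) = Add(-4, Pow(Add(V, -5), 2)) = Add(-4, Pow(Add(-5, V), 2)))
Function('s')(P) = 5 (Function('s')(P) = Add(-4, Pow(Add(-5, 2), 2)) = Add(-4, Pow(-3, 2)) = Add(-4, 9) = 5)
Pow(Add(d, Function('s')(-3)), -1) = Pow(Add(103, 5), -1) = Pow(108, -1) = Rational(1, 108)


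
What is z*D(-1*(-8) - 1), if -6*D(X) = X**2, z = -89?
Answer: 4361/6 ≈ 726.83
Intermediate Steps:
D(X) = -X**2/6
z*D(-1*(-8) - 1) = -(-89)*(-1*(-8) - 1)**2/6 = -(-89)*(8 - 1)**2/6 = -(-89)*7**2/6 = -(-89)*49/6 = -89*(-49/6) = 4361/6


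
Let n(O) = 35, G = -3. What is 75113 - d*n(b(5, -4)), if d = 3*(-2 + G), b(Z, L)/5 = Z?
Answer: 75638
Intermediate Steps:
b(Z, L) = 5*Z
d = -15 (d = 3*(-2 - 3) = 3*(-5) = -15)
75113 - d*n(b(5, -4)) = 75113 - (-15)*35 = 75113 - 1*(-525) = 75113 + 525 = 75638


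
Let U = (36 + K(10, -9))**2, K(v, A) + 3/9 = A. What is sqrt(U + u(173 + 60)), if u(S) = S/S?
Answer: sqrt(6409)/3 ≈ 26.685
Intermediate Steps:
K(v, A) = -1/3 + A
U = 6400/9 (U = (36 + (-1/3 - 9))**2 = (36 - 28/3)**2 = (80/3)**2 = 6400/9 ≈ 711.11)
u(S) = 1
sqrt(U + u(173 + 60)) = sqrt(6400/9 + 1) = sqrt(6409/9) = sqrt(6409)/3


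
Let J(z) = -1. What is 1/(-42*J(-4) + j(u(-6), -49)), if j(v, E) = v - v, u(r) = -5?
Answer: 1/42 ≈ 0.023810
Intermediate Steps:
j(v, E) = 0
1/(-42*J(-4) + j(u(-6), -49)) = 1/(-42*(-1) + 0) = 1/(42 + 0) = 1/42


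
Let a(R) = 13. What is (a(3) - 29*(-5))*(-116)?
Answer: -18328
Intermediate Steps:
(a(3) - 29*(-5))*(-116) = (13 - 29*(-5))*(-116) = (13 + 145)*(-116) = 158*(-116) = -18328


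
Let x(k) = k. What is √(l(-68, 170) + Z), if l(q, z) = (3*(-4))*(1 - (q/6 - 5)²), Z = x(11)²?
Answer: √29793/3 ≈ 57.536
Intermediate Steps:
Z = 121 (Z = 11² = 121)
l(q, z) = -12 + 12*(-5 + q/6)² (l(q, z) = -12*(1 - (q*(⅙) - 5)²) = -12*(1 - (q/6 - 5)²) = -12*(1 - (-5 + q/6)²) = -12 + 12*(-5 + q/6)²)
√(l(-68, 170) + Z) = √((-12 + (-30 - 68)²/3) + 121) = √((-12 + (⅓)*(-98)²) + 121) = √((-12 + (⅓)*9604) + 121) = √((-12 + 9604/3) + 121) = √(9568/3 + 121) = √(9931/3) = √29793/3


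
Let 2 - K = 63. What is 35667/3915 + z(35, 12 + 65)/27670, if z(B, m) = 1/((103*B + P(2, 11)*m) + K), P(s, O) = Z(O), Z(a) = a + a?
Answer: 38291948561/4203128340 ≈ 9.1104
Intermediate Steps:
K = -61 (K = 2 - 1*63 = 2 - 63 = -61)
Z(a) = 2*a
P(s, O) = 2*O
z(B, m) = 1/(-61 + 22*m + 103*B) (z(B, m) = 1/((103*B + (2*11)*m) - 61) = 1/((103*B + 22*m) - 61) = 1/((22*m + 103*B) - 61) = 1/(-61 + 22*m + 103*B))
35667/3915 + z(35, 12 + 65)/27670 = 35667/3915 + 1/((-61 + 22*(12 + 65) + 103*35)*27670) = 35667*(1/3915) + (1/27670)/(-61 + 22*77 + 3605) = 1321/145 + (1/27670)/(-61 + 1694 + 3605) = 1321/145 + (1/27670)/5238 = 1321/145 + (1/5238)*(1/27670) = 1321/145 + 1/144935460 = 38291948561/4203128340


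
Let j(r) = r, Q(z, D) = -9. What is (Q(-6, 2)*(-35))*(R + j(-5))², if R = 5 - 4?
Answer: 5040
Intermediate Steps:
R = 1
(Q(-6, 2)*(-35))*(R + j(-5))² = (-9*(-35))*(1 - 5)² = 315*(-4)² = 315*16 = 5040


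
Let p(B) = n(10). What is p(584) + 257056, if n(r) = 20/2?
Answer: 257066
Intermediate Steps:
n(r) = 10 (n(r) = 20*(½) = 10)
p(B) = 10
p(584) + 257056 = 10 + 257056 = 257066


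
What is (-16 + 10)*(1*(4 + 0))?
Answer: -24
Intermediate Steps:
(-16 + 10)*(1*(4 + 0)) = -6*4 = -24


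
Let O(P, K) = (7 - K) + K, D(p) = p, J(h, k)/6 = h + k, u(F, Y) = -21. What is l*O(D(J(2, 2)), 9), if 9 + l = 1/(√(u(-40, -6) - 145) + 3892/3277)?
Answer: -56585326063/898888339 - 75171103*I*√166/1797776678 ≈ -62.95 - 0.53873*I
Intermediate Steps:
J(h, k) = 6*h + 6*k (J(h, k) = 6*(h + k) = 6*h + 6*k)
O(P, K) = 7
l = -9 + 1/(3892/3277 + I*√166) (l = -9 + 1/(√(-21 - 145) + 3892/3277) = -9 + 1/(√(-166) + 3892*(1/3277)) = -9 + 1/(I*√166 + 3892/3277) = -9 + 1/(3892/3277 + I*√166) ≈ -8.9929 - 0.076961*I)
l*O(D(J(2, 2)), 9) = (-8083618009/898888339 - 10738729*I*√166/1797776678)*7 = -56585326063/898888339 - 75171103*I*√166/1797776678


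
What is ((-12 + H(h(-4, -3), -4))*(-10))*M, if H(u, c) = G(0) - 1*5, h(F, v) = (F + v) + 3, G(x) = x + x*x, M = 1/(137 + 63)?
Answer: 17/20 ≈ 0.85000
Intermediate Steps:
M = 1/200 ≈ 0.0050000
G(x) = x + x²
h(F, v) = 3 + F + v
H(u, c) = -5 (H(u, c) = 0*(1 + 0) - 1*5 = 0*1 - 5 = 0 - 5 = -5)
((-12 + H(h(-4, -3), -4))*(-10))*M = ((-12 - 5)*(-10))*(1/200) = -17*(-10)*(1/200) = 170*(1/200) = 17/20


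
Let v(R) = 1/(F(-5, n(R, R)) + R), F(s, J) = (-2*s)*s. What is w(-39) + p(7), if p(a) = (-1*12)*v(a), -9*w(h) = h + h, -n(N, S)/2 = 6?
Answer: 1154/129 ≈ 8.9457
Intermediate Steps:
n(N, S) = -12 (n(N, S) = -2*6 = -12)
F(s, J) = -2*s**2
w(h) = -2*h/9 (w(h) = -(h + h)/9 = -2*h/9)
v(R) = 1/(-50 + R) (v(R) = 1/(-2*(-5)**2 + R) = 1/(-2*25 + R) = 1/(-50 + R))
p(a) = -12/(-50 + a) (p(a) = (-1*12)/(-50 + a) = -12/(-50 + a))
w(-39) + p(7) = -2/9*(-39) - 12/(-50 + 7) = 26/3 - 12/(-43) = 26/3 - 12*(-1/43) = 26/3 + 12/43 = 1154/129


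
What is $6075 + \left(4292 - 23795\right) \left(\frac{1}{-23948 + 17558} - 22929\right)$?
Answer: $\frac{317505159187}{710} \approx 4.4719 \cdot 10^{8}$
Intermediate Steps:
$6075 + \left(4292 - 23795\right) \left(\frac{1}{-23948 + 17558} - 22929\right) = 6075 - 19503 \left(\frac{1}{-6390} - 22929\right) = 6075 - 19503 \left(- \frac{1}{6390} - 22929\right) = 6075 - - \frac{317500845937}{710} = 6075 + \frac{317500845937}{710} = \frac{317505159187}{710}$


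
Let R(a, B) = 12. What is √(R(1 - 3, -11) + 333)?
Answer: √345 ≈ 18.574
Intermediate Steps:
√(R(1 - 3, -11) + 333) = √(12 + 333) = √345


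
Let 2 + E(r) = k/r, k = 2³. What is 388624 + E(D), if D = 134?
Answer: 26037678/67 ≈ 3.8862e+5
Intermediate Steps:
k = 8
E(r) = -2 + 8/r
388624 + E(D) = 388624 + (-2 + 8/134) = 388624 + (-2 + 8*(1/134)) = 388624 + (-2 + 4/67) = 388624 - 130/67 = 26037678/67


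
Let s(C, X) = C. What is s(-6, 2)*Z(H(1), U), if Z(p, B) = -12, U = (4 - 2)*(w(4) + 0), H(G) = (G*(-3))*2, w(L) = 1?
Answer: 72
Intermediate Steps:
H(G) = -6*G (H(G) = -3*G*2 = -6*G)
U = 2 (U = (4 - 2)*(1 + 0) = 2*1 = 2)
s(-6, 2)*Z(H(1), U) = -6*(-12) = 72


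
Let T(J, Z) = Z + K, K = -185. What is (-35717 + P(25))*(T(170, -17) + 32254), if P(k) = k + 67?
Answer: -1141852500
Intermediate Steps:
P(k) = 67 + k
T(J, Z) = -185 + Z (T(J, Z) = Z - 185 = -185 + Z)
(-35717 + P(25))*(T(170, -17) + 32254) = (-35717 + (67 + 25))*((-185 - 17) + 32254) = (-35717 + 92)*(-202 + 32254) = -35625*32052 = -1141852500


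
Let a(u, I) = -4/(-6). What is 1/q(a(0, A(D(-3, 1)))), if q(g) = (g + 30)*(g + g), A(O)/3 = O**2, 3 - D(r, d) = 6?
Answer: 9/368 ≈ 0.024457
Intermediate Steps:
D(r, d) = -3 (D(r, d) = 3 - 1*6 = 3 - 6 = -3)
A(O) = 3*O**2
a(u, I) = 2/3 (a(u, I) = -4*(-1/6) = 2/3)
q(g) = 2*g*(30 + g) (q(g) = (30 + g)*(2*g) = 2*g*(30 + g))
1/q(a(0, A(D(-3, 1)))) = 1/(2*(2/3)*(30 + 2/3)) = 1/(2*(2/3)*(92/3)) = 1/(368/9) = 9/368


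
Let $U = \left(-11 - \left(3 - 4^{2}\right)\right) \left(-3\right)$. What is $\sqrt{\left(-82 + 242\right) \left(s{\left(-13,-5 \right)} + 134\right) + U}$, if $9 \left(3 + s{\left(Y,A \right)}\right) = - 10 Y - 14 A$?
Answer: $\frac{\sqrt{220586}}{3} \approx 156.56$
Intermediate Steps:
$s{\left(Y,A \right)} = -3 - \frac{14 A}{9} - \frac{10 Y}{9}$ ($s{\left(Y,A \right)} = -3 + \frac{- 10 Y - 14 A}{9} = -3 + \frac{- 14 A - 10 Y}{9} = -3 - \left(\frac{10 Y}{9} + \frac{14 A}{9}\right) = -3 - \frac{14 A}{9} - \frac{10 Y}{9}$)
$U = -6$ ($U = \left(-11 + \left(16 - 3\right)\right) \left(-3\right) = \left(-11 + 13\right) \left(-3\right) = 2 \left(-3\right) = -6$)
$\sqrt{\left(-82 + 242\right) \left(s{\left(-13,-5 \right)} + 134\right) + U} = \sqrt{\left(-82 + 242\right) \left(\left(-3 - - \frac{70}{9} - - \frac{130}{9}\right) + 134\right) - 6} = \sqrt{160 \left(\left(-3 + \frac{70}{9} + \frac{130}{9}\right) + 134\right) - 6} = \sqrt{160 \left(\frac{173}{9} + 134\right) - 6} = \sqrt{160 \cdot \frac{1379}{9} - 6} = \sqrt{\frac{220640}{9} - 6} = \sqrt{\frac{220586}{9}} = \frac{\sqrt{220586}}{3}$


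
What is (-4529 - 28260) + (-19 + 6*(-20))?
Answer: -32928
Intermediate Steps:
(-4529 - 28260) + (-19 + 6*(-20)) = -32789 + (-19 - 120) = -32789 - 139 = -32928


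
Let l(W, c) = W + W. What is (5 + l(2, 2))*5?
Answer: 45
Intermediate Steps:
l(W, c) = 2*W
(5 + l(2, 2))*5 = (5 + 2*2)*5 = (5 + 4)*5 = 9*5 = 45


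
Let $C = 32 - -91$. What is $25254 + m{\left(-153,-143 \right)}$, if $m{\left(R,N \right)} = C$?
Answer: $25377$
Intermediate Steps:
$C = 123$ ($C = 32 + 91 = 123$)
$m{\left(R,N \right)} = 123$
$25254 + m{\left(-153,-143 \right)} = 25254 + 123 = 25377$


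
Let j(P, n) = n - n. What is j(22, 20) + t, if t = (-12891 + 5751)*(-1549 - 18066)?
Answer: 140051100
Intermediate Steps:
j(P, n) = 0
t = 140051100 (t = -7140*(-19615) = 140051100)
j(22, 20) + t = 0 + 140051100 = 140051100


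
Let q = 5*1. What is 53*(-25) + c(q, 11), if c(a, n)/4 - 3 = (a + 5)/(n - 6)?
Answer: -1305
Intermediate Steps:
q = 5
c(a, n) = 12 + 4*(5 + a)/(-6 + n) (c(a, n) = 12 + 4*((a + 5)/(n - 6)) = 12 + 4*((5 + a)/(-6 + n)) = 12 + 4*(5 + a)/(-6 + n))
53*(-25) + c(q, 11) = 53*(-25) + 4*(-13 + 5 + 3*11)/(-6 + 11) = -1325 + 4*(-13 + 5 + 33)/5 = -1325 + 4*(⅕)*25 = -1325 + 20 = -1305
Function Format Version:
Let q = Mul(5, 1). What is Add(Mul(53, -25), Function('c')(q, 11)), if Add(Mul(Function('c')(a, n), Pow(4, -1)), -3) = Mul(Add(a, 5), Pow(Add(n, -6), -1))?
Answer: -1305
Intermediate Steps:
q = 5
Function('c')(a, n) = Add(12, Mul(4, Pow(Add(-6, n), -1), Add(5, a))) (Function('c')(a, n) = Add(12, Mul(4, Mul(Add(a, 5), Pow(Add(n, -6), -1)))) = Add(12, Mul(4, Mul(Add(5, a), Pow(Add(-6, n), -1)))) = Add(12, Mul(4, Mul(Pow(Add(-6, n), -1), Add(5, a)))) = Add(12, Mul(4, Pow(Add(-6, n), -1), Add(5, a))))
Add(Mul(53, -25), Function('c')(q, 11)) = Add(Mul(53, -25), Mul(4, Pow(Add(-6, 11), -1), Add(-13, 5, Mul(3, 11)))) = Add(-1325, Mul(4, Pow(5, -1), Add(-13, 5, 33))) = Add(-1325, Mul(4, Rational(1, 5), 25)) = Add(-1325, 20) = -1305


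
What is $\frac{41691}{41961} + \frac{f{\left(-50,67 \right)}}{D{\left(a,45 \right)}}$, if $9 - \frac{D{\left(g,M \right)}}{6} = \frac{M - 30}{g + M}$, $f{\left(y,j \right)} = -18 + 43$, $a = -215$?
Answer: $\frac{18826994}{12965949} \approx 1.452$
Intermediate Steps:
$f{\left(y,j \right)} = 25$
$D{\left(g,M \right)} = 54 - \frac{6 \left(-30 + M\right)}{M + g}$ ($D{\left(g,M \right)} = 54 - 6 \frac{M - 30}{g + M} = 54 - 6 \frac{-30 + M}{M + g} = 54 - \frac{6 \left(-30 + M\right)}{M + g}$)
$\frac{41691}{41961} + \frac{f{\left(-50,67 \right)}}{D{\left(a,45 \right)}} = \frac{41691}{41961} + \frac{25}{6 \frac{1}{45 - 215} \left(30 + 8 \cdot 45 + 9 \left(-215\right)\right)} = 41691 \cdot \frac{1}{41961} + \frac{25}{6 \frac{1}{-170} \left(30 + 360 - 1935\right)} = \frac{13897}{13987} + \frac{25}{6 \left(- \frac{1}{170}\right) \left(-1545\right)} = \frac{13897}{13987} + \frac{25}{\frac{927}{17}} = \frac{13897}{13987} + 25 \cdot \frac{17}{927} = \frac{13897}{13987} + \frac{425}{927} = \frac{18826994}{12965949}$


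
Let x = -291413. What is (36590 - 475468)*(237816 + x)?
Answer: 23522544166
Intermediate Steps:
(36590 - 475468)*(237816 + x) = (36590 - 475468)*(237816 - 291413) = -438878*(-53597) = 23522544166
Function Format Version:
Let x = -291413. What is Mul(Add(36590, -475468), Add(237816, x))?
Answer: 23522544166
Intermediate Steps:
Mul(Add(36590, -475468), Add(237816, x)) = Mul(Add(36590, -475468), Add(237816, -291413)) = Mul(-438878, -53597) = 23522544166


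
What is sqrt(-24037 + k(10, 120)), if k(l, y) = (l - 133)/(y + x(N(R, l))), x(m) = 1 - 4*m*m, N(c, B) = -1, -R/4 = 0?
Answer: 2*I*sqrt(9140469)/39 ≈ 155.04*I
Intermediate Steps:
R = 0 (R = -4*0 = 0)
x(m) = 1 - 4*m**2
k(l, y) = (-133 + l)/(-3 + y) (k(l, y) = (l - 133)/(y + (1 - 4*(-1)**2)) = (-133 + l)/(y + (1 - 4*1)) = (-133 + l)/(y + (1 - 4)) = (-133 + l)/(y - 3) = (-133 + l)/(-3 + y))
sqrt(-24037 + k(10, 120)) = sqrt(-24037 + (-133 + 10)/(-3 + 120)) = sqrt(-24037 - 123/117) = sqrt(-24037 + (1/117)*(-123)) = sqrt(-24037 - 41/39) = sqrt(-937484/39) = 2*I*sqrt(9140469)/39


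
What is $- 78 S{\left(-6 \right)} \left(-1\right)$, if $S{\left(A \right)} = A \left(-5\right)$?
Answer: $2340$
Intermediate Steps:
$S{\left(A \right)} = - 5 A$
$- 78 S{\left(-6 \right)} \left(-1\right) = - 78 \left(\left(-5\right) \left(-6\right)\right) \left(-1\right) = \left(-78\right) 30 \left(-1\right) = \left(-2340\right) \left(-1\right) = 2340$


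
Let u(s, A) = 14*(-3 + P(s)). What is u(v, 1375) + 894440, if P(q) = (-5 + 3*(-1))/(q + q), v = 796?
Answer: 177985188/199 ≈ 8.9440e+5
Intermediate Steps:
P(q) = -4/q (P(q) = (-5 - 3)/((2*q)) = -4/q)
u(s, A) = -42 - 56/s (u(s, A) = 14*(-3 - 4/s) = -42 - 56/s)
u(v, 1375) + 894440 = (-42 - 56/796) + 894440 = (-42 - 56*1/796) + 894440 = (-42 - 14/199) + 894440 = -8372/199 + 894440 = 177985188/199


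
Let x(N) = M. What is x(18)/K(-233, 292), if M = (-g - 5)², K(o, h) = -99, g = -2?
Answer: -1/11 ≈ -0.090909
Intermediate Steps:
M = 9 (M = (-1*(-2) - 5)² = (2 - 5)² = (-3)² = 9)
x(N) = 9
x(18)/K(-233, 292) = 9/(-99) = 9*(-1/99) = -1/11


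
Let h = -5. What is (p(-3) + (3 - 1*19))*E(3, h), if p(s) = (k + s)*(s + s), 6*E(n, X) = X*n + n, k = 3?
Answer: 32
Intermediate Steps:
E(n, X) = n/6 + X*n/6 (E(n, X) = (X*n + n)/6 = (n + X*n)/6 = n/6 + X*n/6)
p(s) = 2*s*(3 + s) (p(s) = (3 + s)*(s + s) = (3 + s)*(2*s) = 2*s*(3 + s))
(p(-3) + (3 - 1*19))*E(3, h) = (2*(-3)*(3 - 3) + (3 - 1*19))*((⅙)*3*(1 - 5)) = (2*(-3)*0 + (3 - 19))*((⅙)*3*(-4)) = (0 - 16)*(-2) = -16*(-2) = 32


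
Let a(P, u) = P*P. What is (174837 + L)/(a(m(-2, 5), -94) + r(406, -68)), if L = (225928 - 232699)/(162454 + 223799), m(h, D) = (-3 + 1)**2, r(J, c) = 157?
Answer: 22510436330/22273923 ≈ 1010.6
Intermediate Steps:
m(h, D) = 4 (m(h, D) = (-2)**2 = 4)
a(P, u) = P**2
L = -2257/128751 (L = -6771/386253 = -6771*1/386253 = -2257/128751 ≈ -0.017530)
(174837 + L)/(a(m(-2, 5), -94) + r(406, -68)) = (174837 - 2257/128751)/(4**2 + 157) = 22510436330/(128751*(16 + 157)) = (22510436330/128751)/173 = (22510436330/128751)*(1/173) = 22510436330/22273923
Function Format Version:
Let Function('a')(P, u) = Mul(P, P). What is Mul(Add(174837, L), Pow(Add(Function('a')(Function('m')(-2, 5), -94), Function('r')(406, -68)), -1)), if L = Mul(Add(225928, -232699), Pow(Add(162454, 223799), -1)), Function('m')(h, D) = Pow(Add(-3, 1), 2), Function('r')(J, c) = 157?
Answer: Rational(22510436330, 22273923) ≈ 1010.6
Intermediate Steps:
Function('m')(h, D) = 4 (Function('m')(h, D) = Pow(-2, 2) = 4)
Function('a')(P, u) = Pow(P, 2)
L = Rational(-2257, 128751) (L = Mul(-6771, Pow(386253, -1)) = Mul(-6771, Rational(1, 386253)) = Rational(-2257, 128751) ≈ -0.017530)
Mul(Add(174837, L), Pow(Add(Function('a')(Function('m')(-2, 5), -94), Function('r')(406, -68)), -1)) = Mul(Add(174837, Rational(-2257, 128751)), Pow(Add(Pow(4, 2), 157), -1)) = Mul(Rational(22510436330, 128751), Pow(Add(16, 157), -1)) = Mul(Rational(22510436330, 128751), Pow(173, -1)) = Mul(Rational(22510436330, 128751), Rational(1, 173)) = Rational(22510436330, 22273923)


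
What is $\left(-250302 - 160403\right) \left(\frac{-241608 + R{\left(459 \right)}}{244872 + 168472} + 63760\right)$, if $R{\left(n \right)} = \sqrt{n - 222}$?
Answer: $- \frac{1352994303032695}{51668} - \frac{410705 \sqrt{237}}{413344} \approx -2.6186 \cdot 10^{10}$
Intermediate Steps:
$R{\left(n \right)} = \sqrt{-222 + n}$
$\left(-250302 - 160403\right) \left(\frac{-241608 + R{\left(459 \right)}}{244872 + 168472} + 63760\right) = \left(-250302 - 160403\right) \left(\frac{-241608 + \sqrt{-222 + 459}}{244872 + 168472} + 63760\right) = \left(-250302 - 160403\right) \left(\frac{-241608 + \sqrt{237}}{413344} + 63760\right) = - 410705 \left(\left(-241608 + \sqrt{237}\right) \frac{1}{413344} + 63760\right) = - 410705 \left(\left(- \frac{30201}{51668} + \frac{\sqrt{237}}{413344}\right) + 63760\right) = - 410705 \left(\frac{3294321479}{51668} + \frac{\sqrt{237}}{413344}\right) = - \frac{1352994303032695}{51668} - \frac{410705 \sqrt{237}}{413344}$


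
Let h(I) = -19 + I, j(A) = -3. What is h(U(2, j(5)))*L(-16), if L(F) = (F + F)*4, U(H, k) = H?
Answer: 2176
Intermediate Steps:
L(F) = 8*F (L(F) = (2*F)*4 = 8*F)
h(U(2, j(5)))*L(-16) = (-19 + 2)*(8*(-16)) = -17*(-128) = 2176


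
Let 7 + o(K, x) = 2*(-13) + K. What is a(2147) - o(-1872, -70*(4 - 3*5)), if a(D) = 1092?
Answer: 2997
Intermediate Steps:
o(K, x) = -33 + K (o(K, x) = -7 + (2*(-13) + K) = -7 + (-26 + K) = -33 + K)
a(2147) - o(-1872, -70*(4 - 3*5)) = 1092 - (-33 - 1872) = 1092 - 1*(-1905) = 1092 + 1905 = 2997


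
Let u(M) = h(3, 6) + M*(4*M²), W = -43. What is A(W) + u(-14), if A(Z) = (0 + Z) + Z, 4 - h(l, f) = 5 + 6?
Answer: -11069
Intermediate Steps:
h(l, f) = -7 (h(l, f) = 4 - (5 + 6) = 4 - 1*11 = 4 - 11 = -7)
u(M) = -7 + 4*M³ (u(M) = -7 + M*(4*M²) = -7 + 4*M³)
A(Z) = 2*Z (A(Z) = Z + Z = 2*Z)
A(W) + u(-14) = 2*(-43) + (-7 + 4*(-14)³) = -86 + (-7 + 4*(-2744)) = -86 + (-7 - 10976) = -86 - 10983 = -11069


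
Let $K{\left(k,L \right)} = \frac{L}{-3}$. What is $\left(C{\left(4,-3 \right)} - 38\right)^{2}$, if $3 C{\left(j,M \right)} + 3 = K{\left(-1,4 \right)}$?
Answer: $\frac{126025}{81} \approx 1555.9$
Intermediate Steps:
$K{\left(k,L \right)} = - \frac{L}{3}$ ($K{\left(k,L \right)} = L \left(- \frac{1}{3}\right) = - \frac{L}{3}$)
$C{\left(j,M \right)} = - \frac{13}{9}$ ($C{\left(j,M \right)} = -1 + \frac{\left(- \frac{1}{3}\right) 4}{3} = -1 + \frac{1}{3} \left(- \frac{4}{3}\right) = -1 - \frac{4}{9} = - \frac{13}{9}$)
$\left(C{\left(4,-3 \right)} - 38\right)^{2} = \left(- \frac{13}{9} - 38\right)^{2} = \left(- \frac{355}{9}\right)^{2} = \frac{126025}{81}$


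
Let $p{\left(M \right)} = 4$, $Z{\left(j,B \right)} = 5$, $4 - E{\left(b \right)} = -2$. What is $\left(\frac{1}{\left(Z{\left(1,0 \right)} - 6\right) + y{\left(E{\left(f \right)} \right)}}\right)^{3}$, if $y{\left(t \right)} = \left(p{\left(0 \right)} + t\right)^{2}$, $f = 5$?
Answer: $\frac{1}{970299} \approx 1.0306 \cdot 10^{-6}$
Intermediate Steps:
$E{\left(b \right)} = 6$ ($E{\left(b \right)} = 4 - -2 = 4 + 2 = 6$)
$y{\left(t \right)} = \left(4 + t\right)^{2}$
$\left(\frac{1}{\left(Z{\left(1,0 \right)} - 6\right) + y{\left(E{\left(f \right)} \right)}}\right)^{3} = \left(\frac{1}{\left(5 - 6\right) + \left(4 + 6\right)^{2}}\right)^{3} = \left(\frac{1}{\left(5 - 6\right) + 10^{2}}\right)^{3} = \left(\frac{1}{-1 + 100}\right)^{3} = \left(\frac{1}{99}\right)^{3} = \frac{1}{970299}$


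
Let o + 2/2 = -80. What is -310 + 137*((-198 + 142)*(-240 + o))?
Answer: 2462402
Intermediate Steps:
o = -81 (o = -1 - 80 = -81)
-310 + 137*((-198 + 142)*(-240 + o)) = -310 + 137*((-198 + 142)*(-240 - 81)) = -310 + 137*(-56*(-321)) = -310 + 137*17976 = -310 + 2462712 = 2462402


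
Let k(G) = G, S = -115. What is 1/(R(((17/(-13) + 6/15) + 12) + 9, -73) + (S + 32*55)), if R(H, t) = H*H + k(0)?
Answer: 4225/8655761 ≈ 0.00048811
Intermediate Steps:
R(H, t) = H² (R(H, t) = H*H + 0 = H² + 0 = H²)
1/(R(((17/(-13) + 6/15) + 12) + 9, -73) + (S + 32*55)) = 1/((((17/(-13) + 6/15) + 12) + 9)² + (-115 + 32*55)) = 1/((((17*(-1/13) + 6*(1/15)) + 12) + 9)² + (-115 + 1760)) = 1/((((-17/13 + ⅖) + 12) + 9)² + 1645) = 1/(((-59/65 + 12) + 9)² + 1645) = 1/((721/65 + 9)² + 1645) = 1/((1306/65)² + 1645) = 1/(1705636/4225 + 1645) = 1/(8655761/4225) = 4225/8655761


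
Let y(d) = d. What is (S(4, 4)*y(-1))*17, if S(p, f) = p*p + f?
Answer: -340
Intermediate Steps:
S(p, f) = f + p² (S(p, f) = p² + f = f + p²)
(S(4, 4)*y(-1))*17 = ((4 + 4²)*(-1))*17 = ((4 + 16)*(-1))*17 = (20*(-1))*17 = -20*17 = -340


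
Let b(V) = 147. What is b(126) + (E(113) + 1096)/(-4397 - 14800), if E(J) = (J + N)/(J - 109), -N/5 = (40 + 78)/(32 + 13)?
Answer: 101550169/691092 ≈ 146.94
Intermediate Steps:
N = -118/9 (N = -5*(40 + 78)/(32 + 13) = -590/45 = -5*118/45 = -118/9 ≈ -13.111)
E(J) = (-118/9 + J)/(-109 + J) (E(J) = (J - 118/9)/(J - 109) = (-118/9 + J)/(-109 + J))
b(126) + (E(113) + 1096)/(-4397 - 14800) = 147 + ((-118/9 + 113)/(-109 + 113) + 1096)/(-4397 - 14800) = 147 + ((899/9)/4 + 1096)/(-19197) = 147 + ((¼)*(899/9) + 1096)*(-1/19197) = 147 + (899/36 + 1096)*(-1/19197) = 147 + (40355/36)*(-1/19197) = 147 - 40355/691092 = 101550169/691092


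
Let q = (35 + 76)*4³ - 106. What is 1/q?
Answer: 1/6998 ≈ 0.00014290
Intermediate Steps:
q = 6998 (q = 111*64 - 106 = 7104 - 106 = 6998)
1/q = 1/6998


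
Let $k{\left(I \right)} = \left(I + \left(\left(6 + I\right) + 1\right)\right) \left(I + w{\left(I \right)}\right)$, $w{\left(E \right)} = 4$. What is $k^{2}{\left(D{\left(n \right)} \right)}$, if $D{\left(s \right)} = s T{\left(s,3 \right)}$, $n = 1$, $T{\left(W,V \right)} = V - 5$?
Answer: $36$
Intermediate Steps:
$T{\left(W,V \right)} = -5 + V$ ($T{\left(W,V \right)} = V - 5 = -5 + V$)
$D{\left(s \right)} = - 2 s$ ($D{\left(s \right)} = s \left(-5 + 3\right) = s \left(-2\right) = - 2 s$)
$k{\left(I \right)} = \left(4 + I\right) \left(7 + 2 I\right)$ ($k{\left(I \right)} = \left(I + \left(\left(6 + I\right) + 1\right)\right) \left(I + 4\right) = \left(I + \left(7 + I\right)\right) \left(4 + I\right) = \left(7 + 2 I\right) \left(4 + I\right) = \left(4 + I\right) \left(7 + 2 I\right)$)
$k^{2}{\left(D{\left(n \right)} \right)} = \left(28 + 2 \left(\left(-2\right) 1\right)^{2} + 15 \left(\left(-2\right) 1\right)\right)^{2} = \left(28 + 2 \left(-2\right)^{2} + 15 \left(-2\right)\right)^{2} = \left(28 + 2 \cdot 4 - 30\right)^{2} = \left(28 + 8 - 30\right)^{2} = 6^{2} = 36$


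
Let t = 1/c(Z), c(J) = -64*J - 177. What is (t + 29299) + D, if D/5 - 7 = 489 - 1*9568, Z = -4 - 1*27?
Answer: -29022226/1807 ≈ -16061.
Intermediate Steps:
Z = -31 (Z = -4 - 27 = -31)
c(J) = -177 - 64*J
D = -45360 (D = 35 + 5*(489 - 1*9568) = 35 + 5*(489 - 9568) = 35 + 5*(-9079) = 35 - 45395 = -45360)
t = 1/1807 (t = 1/(-177 - 64*(-31)) = 1/(-177 + 1984) = 1/1807 ≈ 0.00055340)
(t + 29299) + D = (1/1807 + 29299) - 45360 = 52943294/1807 - 45360 = -29022226/1807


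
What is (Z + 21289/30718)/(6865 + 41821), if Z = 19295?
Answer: 592725099/1495536548 ≈ 0.39633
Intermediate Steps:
(Z + 21289/30718)/(6865 + 41821) = (19295 + 21289/30718)/(6865 + 41821) = (19295 + 21289*(1/30718))/48686 = (19295 + 21289/30718)*(1/48686) = (592725099/30718)*(1/48686) = 592725099/1495536548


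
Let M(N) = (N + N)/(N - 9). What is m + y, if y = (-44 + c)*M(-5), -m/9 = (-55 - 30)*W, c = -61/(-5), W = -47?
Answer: -251844/7 ≈ -35978.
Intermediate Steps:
M(N) = 2*N/(-9 + N) (M(N) = (2*N)/(-9 + N) = 2*N/(-9 + N))
c = 61/5 (c = -61*(-1/5) = 61/5 ≈ 12.200)
m = -35955 (m = -9*(-55 - 30)*(-47) = -(-765)*(-47) = -9*3995 = -35955)
y = -159/7 (y = (-44 + 61/5)*(2*(-5)/(-9 - 5)) = -318*(-5)/(5*(-14)) = -318*(-5)*(-1)/(5*14) = -159/5*5/7 = -159/7 ≈ -22.714)
m + y = -35955 - 159/7 = -251844/7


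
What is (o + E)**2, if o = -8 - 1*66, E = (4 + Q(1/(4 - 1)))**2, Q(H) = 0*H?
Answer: 3364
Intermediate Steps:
Q(H) = 0
E = 16 (E = (4 + 0)**2 = 4**2 = 16)
o = -74 (o = -8 - 66 = -74)
(o + E)**2 = (-74 + 16)**2 = (-58)**2 = 3364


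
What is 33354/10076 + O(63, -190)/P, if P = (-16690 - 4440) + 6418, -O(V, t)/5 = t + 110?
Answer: 30417103/9264882 ≈ 3.2831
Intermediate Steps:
O(V, t) = -550 - 5*t (O(V, t) = -5*(t + 110) = -5*(110 + t) = -550 - 5*t)
P = -14712 (P = -21130 + 6418 = -14712)
33354/10076 + O(63, -190)/P = 33354/10076 + (-550 - 5*(-190))/(-14712) = 33354*(1/10076) + (-550 + 950)*(-1/14712) = 16677/5038 + 400*(-1/14712) = 16677/5038 - 50/1839 = 30417103/9264882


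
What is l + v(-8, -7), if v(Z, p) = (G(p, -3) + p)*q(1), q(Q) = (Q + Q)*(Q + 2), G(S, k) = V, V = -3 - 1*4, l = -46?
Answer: -130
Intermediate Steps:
V = -7 (V = -3 - 4 = -7)
G(S, k) = -7
q(Q) = 2*Q*(2 + Q) (q(Q) = (2*Q)*(2 + Q) = 2*Q*(2 + Q))
v(Z, p) = -42 + 6*p (v(Z, p) = (-7 + p)*(2*1*(2 + 1)) = (-7 + p)*(2*1*3) = (-7 + p)*6 = -42 + 6*p)
l + v(-8, -7) = -46 + (-42 + 6*(-7)) = -46 + (-42 - 42) = -46 - 84 = -130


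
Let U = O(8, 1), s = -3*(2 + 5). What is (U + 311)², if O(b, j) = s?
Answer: 84100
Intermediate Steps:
s = -21 (s = -3*7 = -21)
O(b, j) = -21
U = -21
(U + 311)² = (-21 + 311)² = 290² = 84100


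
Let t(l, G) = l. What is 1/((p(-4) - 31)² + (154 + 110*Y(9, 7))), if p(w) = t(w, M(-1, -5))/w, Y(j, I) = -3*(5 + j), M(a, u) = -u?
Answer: -1/3566 ≈ -0.00028043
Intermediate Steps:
Y(j, I) = -15 - 3*j
p(w) = 1 (p(w) = w/w = 1)
1/((p(-4) - 31)² + (154 + 110*Y(9, 7))) = 1/((1 - 31)² + (154 + 110*(-15 - 3*9))) = 1/((-30)² + (154 + 110*(-15 - 27))) = 1/(900 + (154 + 110*(-42))) = 1/(900 + (154 - 4620)) = 1/(900 - 4466) = 1/(-3566) = -1/3566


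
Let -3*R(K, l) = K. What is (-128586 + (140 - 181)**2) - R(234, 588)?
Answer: -126827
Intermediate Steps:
R(K, l) = -K/3
(-128586 + (140 - 181)**2) - R(234, 588) = (-128586 + (140 - 181)**2) - (-1)*234/3 = (-128586 + (-41)**2) - 1*(-78) = (-128586 + 1681) + 78 = -126905 + 78 = -126827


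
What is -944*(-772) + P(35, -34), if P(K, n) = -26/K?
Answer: 25506854/35 ≈ 7.2877e+5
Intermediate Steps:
-944*(-772) + P(35, -34) = -944*(-772) - 26/35 = 728768 - 26*1/35 = 728768 - 26/35 = 25506854/35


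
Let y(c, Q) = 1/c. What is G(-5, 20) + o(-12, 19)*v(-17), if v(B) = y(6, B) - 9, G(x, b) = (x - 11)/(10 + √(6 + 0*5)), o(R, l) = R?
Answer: 4902/47 + 8*√6/47 ≈ 104.71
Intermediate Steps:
y(c, Q) = 1/c
G(x, b) = (-11 + x)/(10 + √6) (G(x, b) = (-11 + x)/(10 + √(6 + 0)) = (-11 + x)/(10 + √6))
v(B) = -53/6 (v(B) = 1/6 - 9 = ⅙ - 9 = -53/6)
G(-5, 20) + o(-12, 19)*v(-17) = (-55/47 + (5/47)*(-5) + 11*√6/94 - 1/94*(-5)*√6) - 12*(-53/6) = (-55/47 - 25/47 + 11*√6/94 + 5*√6/94) + 106 = (-80/47 + 8*√6/47) + 106 = 4902/47 + 8*√6/47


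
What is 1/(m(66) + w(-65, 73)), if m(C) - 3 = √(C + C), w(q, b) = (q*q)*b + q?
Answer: 28033/8644339967 - 2*√33/95087739637 ≈ 3.2428e-6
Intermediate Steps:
w(q, b) = q + b*q² (w(q, b) = q²*b + q = b*q² + q = q + b*q²)
m(C) = 3 + √2*√C (m(C) = 3 + √(C + C) = 3 + √(2*C) = 3 + √2*√C)
1/(m(66) + w(-65, 73)) = 1/((3 + √2*√66) - 65*(1 + 73*(-65))) = 1/((3 + 2*√33) - 65*(1 - 4745)) = 1/((3 + 2*√33) - 65*(-4744)) = 1/((3 + 2*√33) + 308360) = 1/(308363 + 2*√33)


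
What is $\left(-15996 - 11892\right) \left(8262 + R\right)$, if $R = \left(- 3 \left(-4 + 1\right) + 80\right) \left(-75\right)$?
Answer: $-44258256$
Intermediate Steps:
$R = -6675$ ($R = \left(\left(-3\right) \left(-3\right) + 80\right) \left(-75\right) = \left(9 + 80\right) \left(-75\right) = 89 \left(-75\right) = -6675$)
$\left(-15996 - 11892\right) \left(8262 + R\right) = \left(-15996 - 11892\right) \left(8262 - 6675\right) = \left(-15996 - 11892\right) 1587 = \left(-27888\right) 1587 = -44258256$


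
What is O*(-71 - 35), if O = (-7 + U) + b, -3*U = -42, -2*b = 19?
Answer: 265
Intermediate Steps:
b = -19/2 (b = -1/2*19 = -19/2 ≈ -9.5000)
U = 14 (U = -1/3*(-42) = 14)
O = -5/2 (O = (-7 + 14) - 19/2 = 7 - 19/2 = -5/2 ≈ -2.5000)
O*(-71 - 35) = -5*(-71 - 35)/2 = -5/2*(-106) = 265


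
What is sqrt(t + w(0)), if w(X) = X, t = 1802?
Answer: sqrt(1802) ≈ 42.450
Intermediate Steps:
sqrt(t + w(0)) = sqrt(1802 + 0) = sqrt(1802)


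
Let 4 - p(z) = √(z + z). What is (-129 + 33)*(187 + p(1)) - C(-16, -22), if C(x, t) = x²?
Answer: -18592 + 96*√2 ≈ -18456.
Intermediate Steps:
p(z) = 4 - √2*√z (p(z) = 4 - √(z + z) = 4 - √(2*z) = 4 - √2*√z)
(-129 + 33)*(187 + p(1)) - C(-16, -22) = (-129 + 33)*(187 + (4 - √2*√1)) - 1*(-16)² = -96*(187 + (4 - 1*√2*1)) - 1*256 = -96*(187 + (4 - √2)) - 256 = -96*(191 - √2) - 256 = (-18336 + 96*√2) - 256 = -18592 + 96*√2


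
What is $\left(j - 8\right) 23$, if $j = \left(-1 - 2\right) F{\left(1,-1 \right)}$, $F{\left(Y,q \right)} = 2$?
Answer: $-322$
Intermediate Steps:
$j = -6$ ($j = \left(-1 - 2\right) 2 = \left(-3\right) 2 = -6$)
$\left(j - 8\right) 23 = \left(-6 - 8\right) 23 = \left(-14\right) 23 = -322$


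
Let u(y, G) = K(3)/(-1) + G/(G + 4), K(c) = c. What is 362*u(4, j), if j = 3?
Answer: -6516/7 ≈ -930.86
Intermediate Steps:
u(y, G) = -3 + G/(4 + G) (u(y, G) = 3/(-1) + G/(G + 4) = 3*(-1) + G/(4 + G) = -3 + G/(4 + G))
362*u(4, j) = 362*(2*(-6 - 1*3)/(4 + 3)) = 362*(2*(-6 - 3)/7) = 362*(2*(⅐)*(-9)) = 362*(-18/7) = -6516/7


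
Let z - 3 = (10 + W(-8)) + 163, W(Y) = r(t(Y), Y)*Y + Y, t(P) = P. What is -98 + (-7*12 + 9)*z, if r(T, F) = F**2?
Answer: 25702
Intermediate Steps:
W(Y) = Y + Y**3 (W(Y) = Y**2*Y + Y = Y**3 + Y = Y + Y**3)
z = -344 (z = 3 + ((10 + (-8 + (-8)**3)) + 163) = 3 + ((10 + (-8 - 512)) + 163) = 3 + ((10 - 520) + 163) = 3 + (-510 + 163) = 3 - 347 = -344)
-98 + (-7*12 + 9)*z = -98 + (-7*12 + 9)*(-344) = -98 + (-84 + 9)*(-344) = -98 - 75*(-344) = -98 + 25800 = 25702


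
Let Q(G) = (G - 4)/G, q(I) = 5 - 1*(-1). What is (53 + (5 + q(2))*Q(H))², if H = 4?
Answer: 2809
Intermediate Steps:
q(I) = 6 (q(I) = 5 + 1 = 6)
Q(G) = (-4 + G)/G
(53 + (5 + q(2))*Q(H))² = (53 + (5 + 6)*((-4 + 4)/4))² = (53 + 11*((¼)*0))² = (53 + 11*0)² = (53 + 0)² = 53² = 2809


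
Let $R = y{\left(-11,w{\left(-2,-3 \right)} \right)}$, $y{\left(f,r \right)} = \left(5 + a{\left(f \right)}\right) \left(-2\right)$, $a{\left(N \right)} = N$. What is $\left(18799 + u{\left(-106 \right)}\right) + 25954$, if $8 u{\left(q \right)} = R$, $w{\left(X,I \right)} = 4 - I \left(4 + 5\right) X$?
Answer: $\frac{89509}{2} \approx 44755.0$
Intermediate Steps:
$w{\left(X,I \right)} = 4 - 9 I X$ ($w{\left(X,I \right)} = 4 - I 9 X = 4 - 9 I X$)
$y{\left(f,r \right)} = -10 - 2 f$ ($y{\left(f,r \right)} = \left(5 + f\right) \left(-2\right) = -10 - 2 f$)
$R = 12$ ($R = -10 - -22 = -10 + 22 = 12$)
$u{\left(q \right)} = \frac{3}{2}$ ($u{\left(q \right)} = \frac{1}{8} \cdot 12 = \frac{3}{2}$)
$\left(18799 + u{\left(-106 \right)}\right) + 25954 = \left(18799 + \frac{3}{2}\right) + 25954 = \frac{37601}{2} + 25954 = \frac{89509}{2}$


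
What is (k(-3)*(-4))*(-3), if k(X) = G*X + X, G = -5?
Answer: 144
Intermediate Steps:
k(X) = -4*X (k(X) = -5*X + X = -4*X)
(k(-3)*(-4))*(-3) = (-4*(-3)*(-4))*(-3) = (12*(-4))*(-3) = -48*(-3) = 144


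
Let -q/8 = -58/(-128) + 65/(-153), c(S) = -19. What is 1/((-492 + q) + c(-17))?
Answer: -1224/625741 ≈ -0.0019561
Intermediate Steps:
q = -277/1224 (q = -8*(-58/(-128) + 65/(-153)) = -8*(-58*(-1/128) + 65*(-1/153)) = -8*(29/64 - 65/153) = -8*277/9792 = -277/1224 ≈ -0.22631)
1/((-492 + q) + c(-17)) = 1/((-492 - 277/1224) - 19) = 1/(-602485/1224 - 19) = 1/(-625741/1224) = -1224/625741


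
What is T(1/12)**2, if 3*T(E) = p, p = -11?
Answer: 121/9 ≈ 13.444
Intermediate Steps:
T(E) = -11/3 (T(E) = (1/3)*(-11) = -11/3)
T(1/12)**2 = (-11/3)**2 = 121/9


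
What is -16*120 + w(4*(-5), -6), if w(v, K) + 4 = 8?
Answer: -1916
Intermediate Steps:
w(v, K) = 4 (w(v, K) = -4 + 8 = 4)
-16*120 + w(4*(-5), -6) = -16*120 + 4 = -1920 + 4 = -1916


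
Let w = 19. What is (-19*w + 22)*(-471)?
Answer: 159669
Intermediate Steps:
(-19*w + 22)*(-471) = (-19*19 + 22)*(-471) = (-361 + 22)*(-471) = -339*(-471) = 159669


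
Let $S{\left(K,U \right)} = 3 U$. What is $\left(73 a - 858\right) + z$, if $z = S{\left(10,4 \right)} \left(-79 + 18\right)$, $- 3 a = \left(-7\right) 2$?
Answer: $- \frac{3748}{3} \approx -1249.3$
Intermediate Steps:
$a = \frac{14}{3}$ ($a = - \frac{\left(-7\right) 2}{3} = \left(- \frac{1}{3}\right) \left(-14\right) = \frac{14}{3} \approx 4.6667$)
$z = -732$ ($z = 3 \cdot 4 \left(-79 + 18\right) = 12 \left(-61\right) = -732$)
$\left(73 a - 858\right) + z = \left(73 \cdot \frac{14}{3} - 858\right) - 732 = \left(\frac{1022}{3} - 858\right) - 732 = - \frac{1552}{3} - 732 = - \frac{3748}{3}$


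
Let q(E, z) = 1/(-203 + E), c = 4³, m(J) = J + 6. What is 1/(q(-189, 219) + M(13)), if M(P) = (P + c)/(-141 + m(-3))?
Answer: -27048/15161 ≈ -1.7841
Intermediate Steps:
m(J) = 6 + J
c = 64
M(P) = -32/69 - P/138 (M(P) = (P + 64)/(-141 + (6 - 3)) = (64 + P)/(-141 + 3) = (64 + P)/(-138) = (64 + P)*(-1/138) = -32/69 - P/138)
1/(q(-189, 219) + M(13)) = 1/(1/(-203 - 189) + (-32/69 - 1/138*13)) = 1/(1/(-392) + (-32/69 - 13/138)) = 1/(-1/392 - 77/138) = 1/(-15161/27048) = -27048/15161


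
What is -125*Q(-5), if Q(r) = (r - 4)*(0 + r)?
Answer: -5625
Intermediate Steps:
Q(r) = r*(-4 + r) (Q(r) = (-4 + r)*r = r*(-4 + r))
-125*Q(-5) = -(-625)*(-4 - 5) = -(-625)*(-9) = -125*45 = -5625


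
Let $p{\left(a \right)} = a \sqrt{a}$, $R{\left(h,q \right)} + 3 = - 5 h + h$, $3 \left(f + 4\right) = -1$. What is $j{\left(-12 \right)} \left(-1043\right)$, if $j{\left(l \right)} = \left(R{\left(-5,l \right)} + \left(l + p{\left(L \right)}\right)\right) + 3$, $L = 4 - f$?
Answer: $-8344 - \frac{130375 \sqrt{3}}{9} \approx -33435.0$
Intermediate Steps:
$f = - \frac{13}{3}$ ($f = -4 + \frac{1}{3} \left(-1\right) = -4 - \frac{1}{3} = - \frac{13}{3} \approx -4.3333$)
$R{\left(h,q \right)} = -3 - 4 h$ ($R{\left(h,q \right)} = -3 + \left(- 5 h + h\right) = -3 - 4 h$)
$L = \frac{25}{3}$ ($L = 4 - - \frac{13}{3} = 4 + \frac{13}{3} = \frac{25}{3} \approx 8.3333$)
$p{\left(a \right)} = a^{\frac{3}{2}}$
$j{\left(l \right)} = 20 + l + \frac{125 \sqrt{3}}{9}$ ($j{\left(l \right)} = \left(\left(-3 - -20\right) + \left(l + \left(\frac{25}{3}\right)^{\frac{3}{2}}\right)\right) + 3 = \left(\left(-3 + 20\right) + \left(l + \frac{125 \sqrt{3}}{9}\right)\right) + 3 = \left(17 + \left(l + \frac{125 \sqrt{3}}{9}\right)\right) + 3 = \left(17 + l + \frac{125 \sqrt{3}}{9}\right) + 3 = 20 + l + \frac{125 \sqrt{3}}{9}$)
$j{\left(-12 \right)} \left(-1043\right) = \left(20 - 12 + \frac{125 \sqrt{3}}{9}\right) \left(-1043\right) = \left(8 + \frac{125 \sqrt{3}}{9}\right) \left(-1043\right) = -8344 - \frac{130375 \sqrt{3}}{9}$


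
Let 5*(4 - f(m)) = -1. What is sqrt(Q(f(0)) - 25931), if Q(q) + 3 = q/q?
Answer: I*sqrt(25933) ≈ 161.04*I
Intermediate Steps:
f(m) = 21/5 (f(m) = 4 - 1/5*(-1) = 4 + 1/5 = 21/5)
Q(q) = -2 (Q(q) = -3 + q/q = -3 + 1 = -2)
sqrt(Q(f(0)) - 25931) = sqrt(-2 - 25931) = sqrt(-25933) = I*sqrt(25933)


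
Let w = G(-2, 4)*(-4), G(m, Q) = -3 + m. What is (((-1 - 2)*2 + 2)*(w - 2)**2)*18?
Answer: -23328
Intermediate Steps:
w = 20 (w = (-3 - 2)*(-4) = -5*(-4) = 20)
(((-1 - 2)*2 + 2)*(w - 2)**2)*18 = (((-1 - 2)*2 + 2)*(20 - 2)**2)*18 = ((-3*2 + 2)*18**2)*18 = ((-6 + 2)*324)*18 = -4*324*18 = -1296*18 = -23328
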